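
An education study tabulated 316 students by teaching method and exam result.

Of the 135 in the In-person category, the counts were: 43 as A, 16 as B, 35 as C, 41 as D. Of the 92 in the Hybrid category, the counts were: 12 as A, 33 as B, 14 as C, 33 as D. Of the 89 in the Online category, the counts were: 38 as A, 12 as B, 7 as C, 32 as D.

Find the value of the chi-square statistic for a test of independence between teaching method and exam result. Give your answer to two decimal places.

Row totals: 135, 92, 89. Column totals: 93, 61, 56, 106. Grand total N = 316.
Expected counts (row total × column total / N):
  In-person, A: 135×93/316 = 39.731
  In-person, B: 135×61/316 = 26.060
  In-person, C: 135×56/316 = 23.924
  In-person, D: 135×106/316 = 45.285
  Hybrid, A: 92×93/316 = 27.076
  Hybrid, B: 92×61/316 = 17.759
  Hybrid, C: 92×56/316 = 16.304
  Hybrid, D: 92×106/316 = 30.861
  Online, A: 89×93/316 = 26.193
  Online, B: 89×61/316 = 17.180
  Online, C: 89×56/316 = 15.772
  Online, D: 89×106/316 = 29.854
Contributions (O − E)²/E:
  (43 − 39.731)²/39.731 = 0.2690
  (16 − 26.060)²/26.060 = 3.8835
  (35 − 23.924)²/23.924 = 5.1278
  (41 − 45.285)²/45.285 = 0.4055
  (12 − 27.076)²/27.076 = 8.3944
  (33 − 17.759)²/17.759 = 13.0800
  (14 − 16.304)²/16.304 = 0.3256
  (33 − 30.861)²/30.861 = 0.1483
  (38 − 26.193)²/26.193 = 5.3222
  (12 − 17.180)²/17.180 = 1.5618
  (7 − 15.772)²/15.772 = 4.8788
  (32 − 29.854)²/29.854 = 0.1543
χ² = 0.2690 + 3.8835 + 5.1278 + 0.4055 + 8.3944 + 13.0800 + 0.3256 + 0.1483 + 5.3222 + 1.5618 + 4.8788 + 0.1543 = 43.55

43.55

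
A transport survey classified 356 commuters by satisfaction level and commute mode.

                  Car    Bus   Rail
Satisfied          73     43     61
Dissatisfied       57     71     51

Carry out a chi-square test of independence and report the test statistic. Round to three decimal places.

Row totals: 177, 179. Column totals: 130, 114, 112. Grand total N = 356.
Expected counts (row total × column total / N):
  Satisfied, Car: 177×130/356 = 64.6348
  Satisfied, Bus: 177×114/356 = 56.6798
  Satisfied, Rail: 177×112/356 = 55.6854
  Dissatisfied, Car: 179×130/356 = 65.3652
  Dissatisfied, Bus: 179×114/356 = 57.3202
  Dissatisfied, Rail: 179×112/356 = 56.3146
Contributions (O − E)²/E:
  (73 − 64.6348)²/64.6348 = 1.0826
  (43 − 56.6798)²/56.6798 = 3.3017
  (61 − 55.6854)²/55.6854 = 0.5072
  (57 − 65.3652)²/65.3652 = 1.0705
  (71 − 57.3202)²/57.3202 = 3.2648
  (51 − 56.3146)²/56.3146 = 0.5016
χ² = 1.0826 + 3.3017 + 0.5072 + 1.0705 + 3.2648 + 0.5016 = 9.728

9.728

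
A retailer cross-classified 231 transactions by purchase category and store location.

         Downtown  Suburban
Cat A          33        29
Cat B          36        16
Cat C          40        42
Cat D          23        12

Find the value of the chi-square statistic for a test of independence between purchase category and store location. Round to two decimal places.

6.88

Row totals: 62, 52, 82, 35. Column totals: 132, 99. Grand total N = 231.
Expected counts (row total × column total / N):
  Cat A, Downtown: 62×132/231 = 35.429
  Cat A, Suburban: 62×99/231 = 26.571
  Cat B, Downtown: 52×132/231 = 29.714
  Cat B, Suburban: 52×99/231 = 22.286
  Cat C, Downtown: 82×132/231 = 46.857
  Cat C, Suburban: 82×99/231 = 35.143
  Cat D, Downtown: 35×132/231 = 20.000
  Cat D, Suburban: 35×99/231 = 15.000
Contributions (O − E)²/E:
  (33 − 35.429)²/35.429 = 0.1665
  (29 − 26.571)²/26.571 = 0.2220
  (36 − 29.714)²/29.714 = 1.3298
  (16 − 22.286)²/22.286 = 1.7730
  (40 − 46.857)²/46.857 = 1.0034
  (42 − 35.143)²/35.143 = 1.3379
  (23 − 20.000)²/20.000 = 0.4500
  (12 − 15.000)²/15.000 = 0.6000
χ² = 0.1665 + 0.2220 + 1.3298 + 1.7730 + 1.0034 + 1.3379 + 0.4500 + 0.6000 = 6.88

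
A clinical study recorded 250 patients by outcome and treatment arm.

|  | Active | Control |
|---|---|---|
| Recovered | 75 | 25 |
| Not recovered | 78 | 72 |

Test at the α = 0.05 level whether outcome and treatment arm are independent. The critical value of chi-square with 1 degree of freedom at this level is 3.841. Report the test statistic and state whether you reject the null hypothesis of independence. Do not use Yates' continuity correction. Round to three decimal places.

13.367; reject H₀

Row totals: 100, 150. Column totals: 153, 97. Grand total N = 250.
Expected counts (row total × column total / N):
  Recovered, Active: 100×153/250 = 61.2000
  Recovered, Control: 100×97/250 = 38.8000
  Not recovered, Active: 150×153/250 = 91.8000
  Not recovered, Control: 150×97/250 = 58.2000
Contributions (O − E)²/E:
  (75 − 61.2000)²/61.2000 = 3.1118
  (25 − 38.8000)²/38.8000 = 4.9082
  (78 − 91.8000)²/91.8000 = 2.0745
  (72 − 58.2000)²/58.2000 = 3.2722
χ² = 3.1118 + 4.9082 + 2.0745 + 3.2722 = 13.367
df = (2−1)(2−1) = 1. Since 13.367 > 3.841, reject the null hypothesis of independence at α = 0.05.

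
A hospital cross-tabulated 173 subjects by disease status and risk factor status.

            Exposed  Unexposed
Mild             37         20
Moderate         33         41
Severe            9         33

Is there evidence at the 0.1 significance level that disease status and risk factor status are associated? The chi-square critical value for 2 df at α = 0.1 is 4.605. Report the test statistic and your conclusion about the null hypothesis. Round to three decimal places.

18.488; reject H₀

Row totals: 57, 74, 42. Column totals: 79, 94. Grand total N = 173.
Expected counts (row total × column total / N):
  Mild, Exposed: 57×79/173 = 26.0289
  Mild, Unexposed: 57×94/173 = 30.9711
  Moderate, Exposed: 74×79/173 = 33.7919
  Moderate, Unexposed: 74×94/173 = 40.2081
  Severe, Exposed: 42×79/173 = 19.1792
  Severe, Unexposed: 42×94/173 = 22.8208
Contributions (O − E)²/E:
  (37 − 26.0289)²/26.0289 = 4.6243
  (20 − 30.9711)²/30.9711 = 3.8864
  (33 − 33.7919)²/33.7919 = 0.0186
  (41 − 40.2081)²/40.2081 = 0.0156
  (9 − 19.1792)²/19.1792 = 5.4025
  (33 − 22.8208)²/22.8208 = 4.5404
χ² = 4.6243 + 3.8864 + 0.0186 + 0.0156 + 5.4025 + 4.5404 = 18.488
df = (3−1)(2−1) = 2. Since 18.488 > 4.605, reject the null hypothesis of independence at α = 0.1.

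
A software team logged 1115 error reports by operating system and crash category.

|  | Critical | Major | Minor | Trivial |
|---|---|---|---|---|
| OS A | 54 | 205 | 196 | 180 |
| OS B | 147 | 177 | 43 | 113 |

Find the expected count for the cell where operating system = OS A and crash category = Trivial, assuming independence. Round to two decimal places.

Row total (OS A) = 635; column total (Trivial) = 293; grand total N = 1115.
Expected count = (row total × column total) / N = 635 × 293 / 1115 = 166.87.

166.87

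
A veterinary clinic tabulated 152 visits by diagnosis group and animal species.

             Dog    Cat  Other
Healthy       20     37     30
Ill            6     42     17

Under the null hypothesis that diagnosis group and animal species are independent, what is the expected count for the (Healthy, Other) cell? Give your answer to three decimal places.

26.901

Row total (Healthy) = 87; column total (Other) = 47; grand total N = 152.
Expected count = (row total × column total) / N = 87 × 47 / 152 = 26.901.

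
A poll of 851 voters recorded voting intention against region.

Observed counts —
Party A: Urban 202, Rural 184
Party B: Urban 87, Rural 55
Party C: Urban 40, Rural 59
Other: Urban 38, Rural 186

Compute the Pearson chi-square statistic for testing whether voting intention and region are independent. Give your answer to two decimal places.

95.20

Row totals: 386, 142, 99, 224. Column totals: 367, 484. Grand total N = 851.
Expected counts (row total × column total / N):
  Party A, Urban: 386×367/851 = 166.465
  Party A, Rural: 386×484/851 = 219.535
  Party B, Urban: 142×367/851 = 61.239
  Party B, Rural: 142×484/851 = 80.761
  Party C, Urban: 99×367/851 = 42.694
  Party C, Rural: 99×484/851 = 56.306
  Other, Urban: 224×367/851 = 96.602
  Other, Rural: 224×484/851 = 127.398
Contributions (O − E)²/E:
  (202 − 166.465)²/166.465 = 7.5856
  (184 − 219.535)²/219.535 = 5.7519
  (87 − 61.239)²/61.239 = 10.8367
  (55 − 80.761)²/80.761 = 8.2172
  (40 − 42.694)²/42.694 = 0.1700
  (59 − 56.306)²/56.306 = 0.1289
  (38 − 96.602)²/96.602 = 35.5499
  (186 − 127.398)²/127.398 = 26.9564
χ² = 7.5856 + 5.7519 + 10.8367 + 8.2172 + 0.1700 + 0.1289 + 35.5499 + 26.9564 = 95.20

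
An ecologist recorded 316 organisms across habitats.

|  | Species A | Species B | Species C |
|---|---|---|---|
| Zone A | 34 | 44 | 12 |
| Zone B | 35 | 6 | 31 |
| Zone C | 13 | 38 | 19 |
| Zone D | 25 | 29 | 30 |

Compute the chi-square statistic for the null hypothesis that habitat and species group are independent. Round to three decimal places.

49.343

Row totals: 90, 72, 70, 84. Column totals: 107, 117, 92. Grand total N = 316.
Expected counts (row total × column total / N):
  Zone A, Species A: 90×107/316 = 30.47468
  Zone A, Species B: 90×117/316 = 33.32278
  Zone A, Species C: 90×92/316 = 26.20253
  Zone B, Species A: 72×107/316 = 24.37975
  Zone B, Species B: 72×117/316 = 26.65823
  Zone B, Species C: 72×92/316 = 20.96203
  Zone C, Species A: 70×107/316 = 23.70253
  Zone C, Species B: 70×117/316 = 25.91772
  Zone C, Species C: 70×92/316 = 20.37975
  Zone D, Species A: 84×107/316 = 28.44304
  Zone D, Species B: 84×117/316 = 31.10127
  Zone D, Species C: 84×92/316 = 24.45570
Contributions (O − E)²/E:
  (34 − 30.47468)²/30.47468 = 0.4078
  (44 − 33.32278)²/33.32278 = 3.4212
  (12 − 26.20253)²/26.20253 = 7.6982
  (35 − 24.37975)²/24.37975 = 4.6264
  (6 − 26.65823)²/26.65823 = 16.0087
  (31 − 20.96203)²/20.96203 = 4.8068
  (13 − 23.70253)²/23.70253 = 4.8326
  (38 − 25.91772)²/25.91772 = 5.6325
  (19 − 20.37975)²/20.37975 = 0.0934
  (25 − 28.44304)²/28.44304 = 0.4168
  (29 − 31.10127)²/31.10127 = 0.1420
  (30 − 24.45570)²/24.45570 = 1.2569
χ² = 0.4078 + 3.4212 + 7.6982 + 4.6264 + 16.0087 + 4.8068 + 4.8326 + 5.6325 + 0.0934 + 0.4168 + 0.1420 + 1.2569 = 49.343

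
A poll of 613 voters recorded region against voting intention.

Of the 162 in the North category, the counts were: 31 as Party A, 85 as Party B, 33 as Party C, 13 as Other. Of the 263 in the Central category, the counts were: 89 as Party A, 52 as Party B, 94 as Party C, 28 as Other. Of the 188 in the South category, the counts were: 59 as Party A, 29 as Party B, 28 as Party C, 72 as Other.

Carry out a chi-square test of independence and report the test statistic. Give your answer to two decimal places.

140.41

Row totals: 162, 263, 188. Column totals: 179, 166, 155, 113. Grand total N = 613.
Expected counts (row total × column total / N):
  North, Party A: 162×179/613 = 47.305
  North, Party B: 162×166/613 = 43.869
  North, Party C: 162×155/613 = 40.962
  North, Other: 162×113/613 = 29.863
  Central, Party A: 263×179/613 = 76.798
  Central, Party B: 263×166/613 = 71.220
  Central, Party C: 263×155/613 = 66.501
  Central, Other: 263×113/613 = 48.481
  South, Party A: 188×179/613 = 54.897
  South, Party B: 188×166/613 = 50.910
  South, Party C: 188×155/613 = 47.537
  South, Other: 188×113/613 = 34.656
Contributions (O − E)²/E:
  (31 − 47.305)²/47.305 = 5.6200
  (85 − 43.869)²/43.869 = 38.5639
  (33 − 40.962)²/40.962 = 1.5476
  (13 − 29.863)²/29.863 = 9.5222
  (89 − 76.798)²/76.798 = 1.9387
  (52 − 71.220)²/71.220 = 5.1869
  (94 − 66.501)²/66.501 = 11.3712
  (28 − 48.481)²/48.481 = 8.6523
  (59 − 54.897)²/54.897 = 0.3067
  (29 − 50.910)²/50.910 = 9.4293
  (28 − 47.537)²/47.537 = 8.0294
  (72 − 34.656)²/34.656 = 40.2405
χ² = 5.6200 + 38.5639 + 1.5476 + 9.5222 + 1.9387 + 5.1869 + 11.3712 + 8.6523 + 0.3067 + 9.4293 + 8.0294 + 40.2405 = 140.41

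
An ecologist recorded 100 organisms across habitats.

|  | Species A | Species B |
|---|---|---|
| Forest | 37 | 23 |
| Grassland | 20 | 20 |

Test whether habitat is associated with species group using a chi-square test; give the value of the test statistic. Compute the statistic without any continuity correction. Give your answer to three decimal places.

1.333

Row totals: 60, 40. Column totals: 57, 43. Grand total N = 100.
Expected counts (row total × column total / N):
  Forest, Species A: 60×57/100 = 34.2000
  Forest, Species B: 60×43/100 = 25.8000
  Grassland, Species A: 40×57/100 = 22.8000
  Grassland, Species B: 40×43/100 = 17.2000
Contributions (O − E)²/E:
  (37 − 34.2000)²/34.2000 = 0.2292
  (23 − 25.8000)²/25.8000 = 0.3039
  (20 − 22.8000)²/22.8000 = 0.3439
  (20 − 17.2000)²/17.2000 = 0.4558
χ² = 0.2292 + 0.3039 + 0.3439 + 0.4558 = 1.333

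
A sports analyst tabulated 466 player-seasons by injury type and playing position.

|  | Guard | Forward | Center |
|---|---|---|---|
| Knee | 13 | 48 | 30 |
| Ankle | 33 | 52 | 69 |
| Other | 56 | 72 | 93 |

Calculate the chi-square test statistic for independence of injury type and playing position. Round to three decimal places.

13.364

Row totals: 91, 154, 221. Column totals: 102, 172, 192. Grand total N = 466.
Expected counts (row total × column total / N):
  Knee, Guard: 91×102/466 = 19.9185
  Knee, Forward: 91×172/466 = 33.5880
  Knee, Center: 91×192/466 = 37.4936
  Ankle, Guard: 154×102/466 = 33.7082
  Ankle, Forward: 154×172/466 = 56.8412
  Ankle, Center: 154×192/466 = 63.4506
  Other, Guard: 221×102/466 = 48.3734
  Other, Forward: 221×172/466 = 81.5708
  Other, Center: 221×192/466 = 91.0558
Contributions (O − E)²/E:
  (13 − 19.9185)²/19.9185 = 2.4031
  (48 − 33.5880)²/33.5880 = 6.1839
  (30 − 37.4936)²/37.4936 = 1.4977
  (33 − 33.7082)²/33.7082 = 0.0149
  (52 − 56.8412)²/56.8412 = 0.4123
  (69 − 63.4506)²/63.4506 = 0.4854
  (56 − 48.3734)²/48.3734 = 1.2024
  (72 − 81.5708)²/81.5708 = 1.1230
  (93 − 91.0558)²/91.0558 = 0.0415
χ² = 2.4031 + 6.1839 + 1.4977 + 0.0149 + 0.4123 + 0.4854 + 1.2024 + 1.1230 + 0.0415 = 13.364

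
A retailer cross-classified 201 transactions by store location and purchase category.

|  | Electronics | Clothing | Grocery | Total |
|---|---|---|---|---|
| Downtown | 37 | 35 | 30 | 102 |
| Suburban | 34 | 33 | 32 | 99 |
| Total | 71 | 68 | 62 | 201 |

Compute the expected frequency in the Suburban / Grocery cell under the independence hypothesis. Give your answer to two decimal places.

30.54

Row total (Suburban) = 99; column total (Grocery) = 62; grand total N = 201.
Expected count = (row total × column total) / N = 99 × 62 / 201 = 30.54.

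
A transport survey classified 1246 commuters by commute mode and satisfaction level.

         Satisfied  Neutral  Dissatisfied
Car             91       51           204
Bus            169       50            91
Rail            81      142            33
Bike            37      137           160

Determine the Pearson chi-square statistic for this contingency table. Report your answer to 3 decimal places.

310.067

Row totals: 346, 310, 256, 334. Column totals: 378, 380, 488. Grand total N = 1246.
Expected counts (row total × column total / N):
  Car, Satisfied: 346×378/1246 = 104.96629
  Car, Neutral: 346×380/1246 = 105.52167
  Car, Dissatisfied: 346×488/1246 = 135.51204
  Bus, Satisfied: 310×378/1246 = 94.04494
  Bus, Neutral: 310×380/1246 = 94.54254
  Bus, Dissatisfied: 310×488/1246 = 121.41252
  Rail, Satisfied: 256×378/1246 = 77.66292
  Rail, Neutral: 256×380/1246 = 78.07384
  Rail, Dissatisfied: 256×488/1246 = 100.26324
  Bike, Satisfied: 334×378/1246 = 101.32584
  Bike, Neutral: 334×380/1246 = 101.86196
  Bike, Dissatisfied: 334×488/1246 = 130.81220
Contributions (O − E)²/E:
  (91 − 104.96629)²/104.96629 = 1.8583
  (51 − 105.52167)²/105.52167 = 28.1706
  (204 − 135.51204)²/135.51204 = 34.6139
  (169 − 94.04494)²/94.04494 = 59.7402
  (50 − 94.54254)²/94.54254 = 20.9857
  (91 − 121.41252)²/121.41252 = 7.6180
  (81 − 77.66292)²/77.66292 = 0.1434
  (142 − 78.07384)²/78.07384 = 52.3422
  (33 − 100.26324)²/100.26324 = 45.1246
  (37 − 101.32584)²/101.32584 = 40.8367
  (137 − 101.86196)²/101.86196 = 12.1211
  (160 − 130.81220)²/130.81220 = 6.5126
χ² = 1.8583 + 28.1706 + 34.6139 + 59.7402 + 20.9857 + 7.6180 + 0.1434 + 52.3422 + 45.1246 + 40.8367 + 12.1211 + 6.5126 = 310.067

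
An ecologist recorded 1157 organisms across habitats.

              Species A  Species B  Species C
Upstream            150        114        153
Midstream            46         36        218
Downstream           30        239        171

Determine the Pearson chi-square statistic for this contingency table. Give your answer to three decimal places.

Row totals: 417, 300, 440. Column totals: 226, 389, 542. Grand total N = 1157.
Expected counts (row total × column total / N):
  Upstream, Species A: 417×226/1157 = 81.4538
  Upstream, Species B: 417×389/1157 = 140.2014
  Upstream, Species C: 417×542/1157 = 195.3449
  Midstream, Species A: 300×226/1157 = 58.5998
  Midstream, Species B: 300×389/1157 = 100.8643
  Midstream, Species C: 300×542/1157 = 140.5359
  Downstream, Species A: 440×226/1157 = 85.9464
  Downstream, Species B: 440×389/1157 = 147.9343
  Downstream, Species C: 440×542/1157 = 206.1193
Contributions (O − E)²/E:
  (150 − 81.4538)²/81.4538 = 57.6840
  (114 − 140.2014)²/140.2014 = 4.8966
  (153 − 195.3449)²/195.3449 = 9.1791
  (46 − 58.5998)²/58.5998 = 2.7091
  (36 − 100.8643)²/100.8643 = 41.7132
  (218 − 140.5359)²/140.5359 = 42.6986
  (30 − 85.9464)²/85.9464 = 36.4180
  (239 − 147.9343)²/147.9343 = 56.0584
  (171 − 206.1193)²/206.1193 = 5.9837
χ² = 57.6840 + 4.8966 + 9.1791 + 2.7091 + 41.7132 + 42.6986 + 36.4180 + 56.0584 + 5.9837 = 257.341

257.341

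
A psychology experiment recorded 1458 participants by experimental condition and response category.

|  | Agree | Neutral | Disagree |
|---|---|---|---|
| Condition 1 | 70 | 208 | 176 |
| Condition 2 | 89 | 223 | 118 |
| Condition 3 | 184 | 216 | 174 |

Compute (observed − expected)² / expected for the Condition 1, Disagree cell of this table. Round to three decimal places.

6.288

Row total (Condition 1) = 454; column total (Disagree) = 468; N = 1458.
Expected count E = 454 × 468 / 1458 = 145.72840.
Contribution = (O − E)²/E = (176 − 145.72840)² / 145.72840 = 6.288.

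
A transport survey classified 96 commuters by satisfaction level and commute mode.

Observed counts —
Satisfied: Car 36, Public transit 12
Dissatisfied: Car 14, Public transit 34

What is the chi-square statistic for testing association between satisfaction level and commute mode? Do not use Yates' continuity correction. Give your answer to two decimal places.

Row totals: 48, 48. Column totals: 50, 46. Grand total N = 96.
Expected counts (row total × column total / N):
  Satisfied, Car: 48×50/96 = 25.000
  Satisfied, Public transit: 48×46/96 = 23.000
  Dissatisfied, Car: 48×50/96 = 25.000
  Dissatisfied, Public transit: 48×46/96 = 23.000
Contributions (O − E)²/E:
  (36 − 25.000)²/25.000 = 4.8400
  (12 − 23.000)²/23.000 = 5.2609
  (14 − 25.000)²/25.000 = 4.8400
  (34 − 23.000)²/23.000 = 5.2609
χ² = 4.8400 + 5.2609 + 4.8400 + 5.2609 = 20.20

20.20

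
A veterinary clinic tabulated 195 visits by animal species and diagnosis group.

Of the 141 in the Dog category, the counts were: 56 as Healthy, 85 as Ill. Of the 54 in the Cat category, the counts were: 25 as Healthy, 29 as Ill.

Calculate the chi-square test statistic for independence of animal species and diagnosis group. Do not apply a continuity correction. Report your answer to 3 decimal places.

Row totals: 141, 54. Column totals: 81, 114. Grand total N = 195.
Expected counts (row total × column total / N):
  Dog, Healthy: 141×81/195 = 58.5692
  Dog, Ill: 141×114/195 = 82.4308
  Cat, Healthy: 54×81/195 = 22.4308
  Cat, Ill: 54×114/195 = 31.5692
Contributions (O − E)²/E:
  (56 − 58.5692)²/58.5692 = 0.1127
  (85 − 82.4308)²/82.4308 = 0.0801
  (25 − 22.4308)²/22.4308 = 0.2943
  (29 − 31.5692)²/31.5692 = 0.2091
χ² = 0.1127 + 0.0801 + 0.2943 + 0.2091 = 0.696

0.696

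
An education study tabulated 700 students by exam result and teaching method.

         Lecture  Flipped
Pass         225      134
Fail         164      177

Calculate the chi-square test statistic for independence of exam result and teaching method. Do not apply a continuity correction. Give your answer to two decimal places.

15.06

Row totals: 359, 341. Column totals: 389, 311. Grand total N = 700.
Expected counts (row total × column total / N):
  Pass, Lecture: 359×389/700 = 199.501
  Pass, Flipped: 359×311/700 = 159.499
  Fail, Lecture: 341×389/700 = 189.499
  Fail, Flipped: 341×311/700 = 151.501
Contributions (O − E)²/E:
  (225 − 199.501)²/199.501 = 3.2591
  (134 − 159.499)²/159.499 = 4.0765
  (164 − 189.499)²/189.499 = 3.4311
  (177 − 151.501)²/151.501 = 4.2917
χ² = 3.2591 + 4.0765 + 3.4311 + 4.2917 = 15.06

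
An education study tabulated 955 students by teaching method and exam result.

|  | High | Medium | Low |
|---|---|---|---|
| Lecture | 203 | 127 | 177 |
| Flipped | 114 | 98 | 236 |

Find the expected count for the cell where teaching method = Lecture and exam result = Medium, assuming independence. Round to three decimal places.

119.450

Row total (Lecture) = 507; column total (Medium) = 225; grand total N = 955.
Expected count = (row total × column total) / N = 507 × 225 / 955 = 119.450.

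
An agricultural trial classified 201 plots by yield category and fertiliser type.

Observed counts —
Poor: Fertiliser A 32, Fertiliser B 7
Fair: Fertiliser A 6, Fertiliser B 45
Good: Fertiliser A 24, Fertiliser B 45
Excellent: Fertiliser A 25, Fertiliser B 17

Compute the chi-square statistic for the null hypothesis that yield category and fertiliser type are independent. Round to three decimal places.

51.059

Row totals: 39, 51, 69, 42. Column totals: 87, 114. Grand total N = 201.
Expected counts (row total × column total / N):
  Poor, Fertiliser A: 39×87/201 = 16.8806
  Poor, Fertiliser B: 39×114/201 = 22.1194
  Fair, Fertiliser A: 51×87/201 = 22.0746
  Fair, Fertiliser B: 51×114/201 = 28.9254
  Good, Fertiliser A: 69×87/201 = 29.8657
  Good, Fertiliser B: 69×114/201 = 39.1343
  Excellent, Fertiliser A: 42×87/201 = 18.1791
  Excellent, Fertiliser B: 42×114/201 = 23.8209
Contributions (O − E)²/E:
  (32 − 16.8806)²/16.8806 = 13.5420
  (7 − 22.1194)²/22.1194 = 10.3346
  (6 − 22.0746)²/22.0746 = 11.7054
  (45 − 28.9254)²/28.9254 = 8.9331
  (24 − 29.8657)²/29.8657 = 1.1520
  (45 − 39.1343)²/39.1343 = 0.8792
  (25 − 18.1791)²/18.1791 = 2.5592
  (17 − 23.8209)²/23.8209 = 1.9531
χ² = 13.5420 + 10.3346 + 11.7054 + 8.9331 + 1.1520 + 0.8792 + 2.5592 + 1.9531 = 51.059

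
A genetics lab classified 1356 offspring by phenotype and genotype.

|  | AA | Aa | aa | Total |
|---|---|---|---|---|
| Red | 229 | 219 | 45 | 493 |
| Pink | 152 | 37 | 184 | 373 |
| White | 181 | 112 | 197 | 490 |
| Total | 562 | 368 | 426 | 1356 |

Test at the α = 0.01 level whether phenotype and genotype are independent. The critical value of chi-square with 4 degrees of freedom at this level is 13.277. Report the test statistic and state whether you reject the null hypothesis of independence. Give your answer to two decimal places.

231.85; reject H₀

Grand total N = 1356.
Expected counts (row total × column total / N):
  Red, AA: 493×562/1356 = 204.326
  Red, Aa: 493×368/1356 = 133.794
  Red, aa: 493×426/1356 = 154.881
  Pink, AA: 373×562/1356 = 154.591
  Pink, Aa: 373×368/1356 = 101.227
  Pink, aa: 373×426/1356 = 117.181
  White, AA: 490×562/1356 = 203.083
  White, Aa: 490×368/1356 = 132.979
  White, aa: 490×426/1356 = 153.938
Contributions (O − E)²/E:
  (229 − 204.326)²/204.326 = 2.9796
  (219 − 133.794)²/133.794 = 54.2630
  (45 − 154.881)²/154.881 = 77.9556
  (152 − 154.591)²/154.591 = 0.0434
  (37 − 101.227)²/101.227 = 40.7511
  (184 − 117.181)²/117.181 = 38.1016
  (181 − 203.083)²/203.083 = 2.4013
  (112 − 132.979)²/132.979 = 3.3097
  (197 − 153.938)²/153.938 = 12.0460
χ² = 2.9796 + 54.2630 + 77.9556 + 0.0434 + 40.7511 + 38.1016 + 2.4013 + 3.3097 + 12.0460 = 231.85
df = (3−1)(3−1) = 4. Since 231.85 > 13.277, reject the null hypothesis of independence at α = 0.01.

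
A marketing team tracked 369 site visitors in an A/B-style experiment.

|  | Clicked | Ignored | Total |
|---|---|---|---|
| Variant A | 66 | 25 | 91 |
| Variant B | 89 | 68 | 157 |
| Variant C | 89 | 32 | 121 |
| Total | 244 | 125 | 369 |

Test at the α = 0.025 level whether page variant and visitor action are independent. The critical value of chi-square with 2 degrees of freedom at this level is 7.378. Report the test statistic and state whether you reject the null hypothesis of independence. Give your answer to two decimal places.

10.89; reject H₀

Grand total N = 369.
Expected counts (row total × column total / N):
  Variant A, Clicked: 91×244/369 = 60.173
  Variant A, Ignored: 91×125/369 = 30.827
  Variant B, Clicked: 157×244/369 = 103.816
  Variant B, Ignored: 157×125/369 = 53.184
  Variant C, Clicked: 121×244/369 = 80.011
  Variant C, Ignored: 121×125/369 = 40.989
Contributions (O − E)²/E:
  (66 − 60.173)²/60.173 = 0.5643
  (25 − 30.827)²/30.827 = 1.1014
  (89 − 103.816)²/103.816 = 2.1145
  (68 − 53.184)²/53.184 = 4.1274
  (89 − 80.011)²/80.011 = 1.0099
  (32 − 40.989)²/40.989 = 1.9713
χ² = 0.5643 + 1.1014 + 2.1145 + 4.1274 + 1.0099 + 1.9713 = 10.89
df = (3−1)(2−1) = 2. Since 10.89 > 7.378, reject the null hypothesis of independence at α = 0.025.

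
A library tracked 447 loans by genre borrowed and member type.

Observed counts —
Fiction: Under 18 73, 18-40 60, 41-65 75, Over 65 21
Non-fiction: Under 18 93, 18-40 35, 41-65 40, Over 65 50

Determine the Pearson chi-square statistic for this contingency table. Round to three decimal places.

Row totals: 229, 218. Column totals: 166, 95, 115, 71. Grand total N = 447.
Expected counts (row total × column total / N):
  Fiction, Under 18: 229×166/447 = 85.0425
  Fiction, 18-40: 229×95/447 = 48.6689
  Fiction, 41-65: 229×115/447 = 58.9150
  Fiction, Over 65: 229×71/447 = 36.3736
  Non-fiction, Under 18: 218×166/447 = 80.9575
  Non-fiction, 18-40: 218×95/447 = 46.3311
  Non-fiction, 41-65: 218×115/447 = 56.0850
  Non-fiction, Over 65: 218×71/447 = 34.6264
Contributions (O − E)²/E:
  (73 − 85.0425)²/85.0425 = 1.7053
  (60 − 48.6689)²/48.6689 = 2.6381
  (75 − 58.9150)²/58.9150 = 4.3915
  (21 − 36.3736)²/36.3736 = 6.4978
  (93 − 80.9575)²/80.9575 = 1.7913
  (35 − 46.3311)²/46.3311 = 2.7712
  (40 − 56.0850)²/56.0850 = 4.6131
  (50 − 34.6264)²/34.6264 = 6.8256
χ² = 1.7053 + 2.6381 + 4.3915 + 6.4978 + 1.7913 + 2.7712 + 4.6131 + 6.8256 = 31.234

31.234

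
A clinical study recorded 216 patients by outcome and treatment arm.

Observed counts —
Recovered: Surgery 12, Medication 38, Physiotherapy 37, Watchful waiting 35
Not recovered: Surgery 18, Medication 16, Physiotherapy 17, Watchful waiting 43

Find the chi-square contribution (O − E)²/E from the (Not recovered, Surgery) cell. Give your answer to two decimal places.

1.87

Row total (Not recovered) = 94; column total (Surgery) = 30; N = 216.
Expected count E = 94 × 30 / 216 = 13.056.
Contribution = (O − E)²/E = (18 − 13.056)² / 13.056 = 1.87.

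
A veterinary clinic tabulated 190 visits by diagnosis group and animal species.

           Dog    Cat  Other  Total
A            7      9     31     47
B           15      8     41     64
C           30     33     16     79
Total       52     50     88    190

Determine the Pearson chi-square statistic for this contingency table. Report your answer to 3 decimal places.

Grand total N = 190.
Expected counts (row total × column total / N):
  A, Dog: 47×52/190 = 12.86316
  A, Cat: 47×50/190 = 12.36842
  A, Other: 47×88/190 = 21.76842
  B, Dog: 64×52/190 = 17.51579
  B, Cat: 64×50/190 = 16.84211
  B, Other: 64×88/190 = 29.64211
  C, Dog: 79×52/190 = 21.62105
  C, Cat: 79×50/190 = 20.78947
  C, Other: 79×88/190 = 36.58947
Contributions (O − E)²/E:
  (7 − 12.86316)²/12.86316 = 2.6725
  (9 − 12.36842)²/12.36842 = 0.9174
  (31 − 21.76842)²/21.76842 = 3.9149
  (15 − 17.51579)²/17.51579 = 0.3613
  (8 − 16.84211)²/16.84211 = 4.6421
  (41 − 29.64211)²/29.64211 = 4.3520
  (30 − 21.62105)²/21.62105 = 3.2472
  (33 − 20.78947)²/20.78947 = 7.1718
  (16 − 36.58947)²/36.58947 = 11.5860
χ² = 2.6725 + 0.9174 + 3.9149 + 0.3613 + 4.6421 + 4.3520 + 3.2472 + 7.1718 + 11.5860 = 38.865

38.865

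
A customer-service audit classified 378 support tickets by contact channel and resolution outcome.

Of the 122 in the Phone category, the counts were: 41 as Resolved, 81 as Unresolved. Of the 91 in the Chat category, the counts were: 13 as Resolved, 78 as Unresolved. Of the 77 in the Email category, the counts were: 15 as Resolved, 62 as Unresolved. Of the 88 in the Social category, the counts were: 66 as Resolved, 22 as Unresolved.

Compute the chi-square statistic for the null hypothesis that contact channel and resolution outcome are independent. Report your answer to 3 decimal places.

Row totals: 122, 91, 77, 88. Column totals: 135, 243. Grand total N = 378.
Expected counts (row total × column total / N):
  Phone, Resolved: 122×135/378 = 43.57143
  Phone, Unresolved: 122×243/378 = 78.42857
  Chat, Resolved: 91×135/378 = 32.50000
  Chat, Unresolved: 91×243/378 = 58.50000
  Email, Resolved: 77×135/378 = 27.50000
  Email, Unresolved: 77×243/378 = 49.50000
  Social, Resolved: 88×135/378 = 31.42857
  Social, Unresolved: 88×243/378 = 56.57143
Contributions (O − E)²/E:
  (41 − 43.57143)²/43.57143 = 0.1518
  (81 − 78.42857)²/78.42857 = 0.0843
  (13 − 32.50000)²/32.50000 = 11.7000
  (78 − 58.50000)²/58.50000 = 6.5000
  (15 − 27.50000)²/27.50000 = 5.6818
  (62 − 49.50000)²/49.50000 = 3.1566
  (66 − 31.42857)²/31.42857 = 38.0286
  (22 − 56.57143)²/56.57143 = 21.1270
χ² = 0.1518 + 0.0843 + 11.7000 + 6.5000 + 5.6818 + 3.1566 + 38.0286 + 21.1270 = 86.430

86.430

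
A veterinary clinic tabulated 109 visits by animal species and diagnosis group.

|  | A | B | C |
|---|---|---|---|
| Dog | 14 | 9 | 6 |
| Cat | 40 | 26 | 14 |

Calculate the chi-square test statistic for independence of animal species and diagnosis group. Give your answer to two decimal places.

Row totals: 29, 80. Column totals: 54, 35, 20. Grand total N = 109.
Expected counts (row total × column total / N):
  Dog, A: 29×54/109 = 14.367
  Dog, B: 29×35/109 = 9.312
  Dog, C: 29×20/109 = 5.321
  Cat, A: 80×54/109 = 39.633
  Cat, B: 80×35/109 = 25.688
  Cat, C: 80×20/109 = 14.679
Contributions (O − E)²/E:
  (14 − 14.367)²/14.367 = 0.0094
  (9 − 9.312)²/9.312 = 0.0105
  (6 − 5.321)²/5.321 = 0.0866
  (40 − 39.633)²/39.633 = 0.0034
  (26 − 25.688)²/25.688 = 0.0038
  (14 − 14.679)²/14.679 = 0.0314
χ² = 0.0094 + 0.0105 + 0.0866 + 0.0034 + 0.0038 + 0.0314 = 0.15

0.15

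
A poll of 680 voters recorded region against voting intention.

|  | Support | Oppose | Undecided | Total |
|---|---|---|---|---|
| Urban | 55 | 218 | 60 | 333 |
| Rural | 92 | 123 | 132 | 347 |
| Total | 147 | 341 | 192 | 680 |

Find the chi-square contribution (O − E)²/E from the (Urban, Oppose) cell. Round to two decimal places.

15.58

Row total (Urban) = 333; column total (Oppose) = 341; N = 680.
Expected count E = 333 × 341 / 680 = 166.990.
Contribution = (O − E)²/E = (218 − 166.990)² / 166.990 = 15.58.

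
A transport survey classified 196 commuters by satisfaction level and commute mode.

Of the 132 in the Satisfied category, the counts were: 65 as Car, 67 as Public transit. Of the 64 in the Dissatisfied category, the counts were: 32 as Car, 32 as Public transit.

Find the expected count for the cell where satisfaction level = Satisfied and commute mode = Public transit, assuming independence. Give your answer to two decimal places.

Row total (Satisfied) = 132; column total (Public transit) = 99; grand total N = 196.
Expected count = (row total × column total) / N = 132 × 99 / 196 = 66.67.

66.67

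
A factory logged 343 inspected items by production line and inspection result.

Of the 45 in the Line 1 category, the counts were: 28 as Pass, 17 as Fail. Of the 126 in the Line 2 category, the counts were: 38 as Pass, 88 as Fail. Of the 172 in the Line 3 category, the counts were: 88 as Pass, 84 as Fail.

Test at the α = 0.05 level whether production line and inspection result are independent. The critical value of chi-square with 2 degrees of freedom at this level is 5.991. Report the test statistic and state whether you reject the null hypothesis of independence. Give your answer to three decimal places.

Row totals: 45, 126, 172. Column totals: 154, 189. Grand total N = 343.
Expected counts (row total × column total / N):
  Line 1, Pass: 45×154/343 = 20.2041
  Line 1, Fail: 45×189/343 = 24.7959
  Line 2, Pass: 126×154/343 = 56.5714
  Line 2, Fail: 126×189/343 = 69.4286
  Line 3, Pass: 172×154/343 = 77.2245
  Line 3, Fail: 172×189/343 = 94.7755
Contributions (O − E)²/E:
  (28 − 20.2041)²/20.2041 = 3.0081
  (17 − 24.7959)²/24.7959 = 2.4511
  (38 − 56.5714)²/56.5714 = 6.0967
  (88 − 69.4286)²/69.4286 = 4.9676
  (88 − 77.2245)²/77.2245 = 1.5036
  (84 − 94.7755)²/94.7755 = 1.2251
χ² = 3.0081 + 2.4511 + 6.0967 + 4.9676 + 1.5036 + 1.2251 = 19.252
df = (3−1)(2−1) = 2. Since 19.252 > 5.991, reject the null hypothesis of independence at α = 0.05.

19.252; reject H₀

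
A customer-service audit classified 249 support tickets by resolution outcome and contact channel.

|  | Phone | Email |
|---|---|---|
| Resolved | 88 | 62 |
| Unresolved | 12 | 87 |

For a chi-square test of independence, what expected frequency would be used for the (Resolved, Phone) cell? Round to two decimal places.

Row total (Resolved) = 150; column total (Phone) = 100; grand total N = 249.
Expected count = (row total × column total) / N = 150 × 100 / 249 = 60.24.

60.24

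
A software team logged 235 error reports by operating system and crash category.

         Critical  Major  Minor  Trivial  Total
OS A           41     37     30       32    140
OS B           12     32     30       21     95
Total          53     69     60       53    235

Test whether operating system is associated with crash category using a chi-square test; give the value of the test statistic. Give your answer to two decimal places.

10.27

Grand total N = 235.
Expected counts (row total × column total / N):
  OS A, Critical: 140×53/235 = 31.574
  OS A, Major: 140×69/235 = 41.106
  OS A, Minor: 140×60/235 = 35.745
  OS A, Trivial: 140×53/235 = 31.574
  OS B, Critical: 95×53/235 = 21.426
  OS B, Major: 95×69/235 = 27.894
  OS B, Minor: 95×60/235 = 24.255
  OS B, Trivial: 95×53/235 = 21.426
Contributions (O − E)²/E:
  (41 − 31.574)²/31.574 = 2.8140
  (37 − 41.106)²/41.106 = 0.4101
  (30 − 35.745)²/35.745 = 0.9233
  (32 − 31.574)²/31.574 = 0.0057
  (12 − 21.426)²/21.426 = 4.1468
  (32 − 27.894)²/27.894 = 0.6044
  (30 − 24.255)²/24.255 = 1.3608
  (21 − 21.426)²/21.426 = 0.0085
χ² = 2.8140 + 0.4101 + 0.9233 + 0.0057 + 4.1468 + 0.6044 + 1.3608 + 0.0085 = 10.27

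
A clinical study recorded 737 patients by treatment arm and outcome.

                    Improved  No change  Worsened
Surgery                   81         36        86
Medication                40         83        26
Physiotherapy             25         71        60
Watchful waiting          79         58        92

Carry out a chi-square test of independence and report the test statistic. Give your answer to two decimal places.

84.47

Row totals: 203, 149, 156, 229. Column totals: 225, 248, 264. Grand total N = 737.
Expected counts (row total × column total / N):
  Surgery, Improved: 203×225/737 = 61.974
  Surgery, No change: 203×248/737 = 68.309
  Surgery, Worsened: 203×264/737 = 72.716
  Medication, Improved: 149×225/737 = 45.488
  Medication, No change: 149×248/737 = 50.138
  Medication, Worsened: 149×264/737 = 53.373
  Physiotherapy, Improved: 156×225/737 = 47.626
  Physiotherapy, No change: 156×248/737 = 52.494
  Physiotherapy, Worsened: 156×264/737 = 55.881
  Watchful waiting, Improved: 229×225/737 = 69.912
  Watchful waiting, No change: 229×248/737 = 77.058
  Watchful waiting, Worsened: 229×264/737 = 82.030
Contributions (O − E)²/E:
  (81 − 61.974)²/61.974 = 5.8410
  (36 − 68.309)²/68.309 = 15.2816
  (86 − 72.716)²/72.716 = 2.4268
  (40 − 45.488)²/45.488 = 0.6621
  (83 − 50.138)²/50.138 = 21.5388
  (26 − 53.373)²/53.373 = 14.0386
  (25 − 47.626)²/47.626 = 10.7491
  (71 − 52.494)²/52.494 = 6.5240
  (60 − 55.881)²/55.881 = 0.3036
  (79 − 69.912)²/69.912 = 1.1814
  (58 − 77.058)²/77.058 = 4.7134
  (92 − 82.030)²/82.030 = 1.2118
χ² = 5.8410 + 15.2816 + 2.4268 + 0.6621 + 21.5388 + 14.0386 + 10.7491 + 6.5240 + 0.3036 + 1.1814 + 4.7134 + 1.2118 = 84.47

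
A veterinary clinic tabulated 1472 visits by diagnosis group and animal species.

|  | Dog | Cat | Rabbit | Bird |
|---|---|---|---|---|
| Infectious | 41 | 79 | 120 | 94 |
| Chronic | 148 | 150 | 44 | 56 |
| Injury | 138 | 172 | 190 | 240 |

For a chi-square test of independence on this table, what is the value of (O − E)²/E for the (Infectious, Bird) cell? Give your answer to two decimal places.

Row total (Infectious) = 334; column total (Bird) = 390; N = 1472.
Expected count E = 334 × 390 / 1472 = 88.492.
Contribution = (O − E)²/E = (94 − 88.492)² / 88.492 = 0.34.

0.34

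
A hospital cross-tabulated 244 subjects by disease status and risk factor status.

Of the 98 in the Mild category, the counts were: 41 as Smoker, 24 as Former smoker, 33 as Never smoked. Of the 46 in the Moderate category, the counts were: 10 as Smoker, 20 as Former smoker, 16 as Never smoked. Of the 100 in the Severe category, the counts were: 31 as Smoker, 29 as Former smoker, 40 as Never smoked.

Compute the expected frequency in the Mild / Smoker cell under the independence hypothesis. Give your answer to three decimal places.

32.934

Row total (Mild) = 98; column total (Smoker) = 82; grand total N = 244.
Expected count = (row total × column total) / N = 98 × 82 / 244 = 32.934.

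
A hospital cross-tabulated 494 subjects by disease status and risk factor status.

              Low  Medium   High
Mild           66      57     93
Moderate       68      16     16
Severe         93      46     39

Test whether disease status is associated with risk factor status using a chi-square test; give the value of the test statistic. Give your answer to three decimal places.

49.394

Row totals: 216, 100, 178. Column totals: 227, 119, 148. Grand total N = 494.
Expected counts (row total × column total / N):
  Mild, Low: 216×227/494 = 99.2551
  Mild, Medium: 216×119/494 = 52.0324
  Mild, High: 216×148/494 = 64.7126
  Moderate, Low: 100×227/494 = 45.9514
  Moderate, Medium: 100×119/494 = 24.0891
  Moderate, High: 100×148/494 = 29.9595
  Severe, Low: 178×227/494 = 81.7935
  Severe, Medium: 178×119/494 = 42.8785
  Severe, High: 178×148/494 = 53.3279
Contributions (O − E)²/E:
  (66 − 99.2551)²/99.2551 = 11.1420
  (57 − 52.0324)²/52.0324 = 0.4743
  (93 − 64.7126)²/64.7126 = 12.3651
  (68 − 45.9514)²/45.9514 = 10.5795
  (16 − 24.0891)²/24.0891 = 2.7163
  (16 − 29.9595)²/29.9595 = 6.5044
  (93 − 81.7935)²/81.7935 = 1.5354
  (46 − 42.8785)²/42.8785 = 0.2272
  (39 − 53.3279)²/53.3279 = 3.8496
χ² = 11.1420 + 0.4743 + 12.3651 + 10.5795 + 2.7163 + 6.5044 + 1.5354 + 0.2272 + 3.8496 = 49.394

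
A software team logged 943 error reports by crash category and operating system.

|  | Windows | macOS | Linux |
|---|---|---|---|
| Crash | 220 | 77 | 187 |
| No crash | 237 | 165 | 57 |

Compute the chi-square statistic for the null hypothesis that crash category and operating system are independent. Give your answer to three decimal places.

101.303

Row totals: 484, 459. Column totals: 457, 242, 244. Grand total N = 943.
Expected counts (row total × column total / N):
  Crash, Windows: 484×457/943 = 234.5578
  Crash, macOS: 484×242/943 = 124.2078
  Crash, Linux: 484×244/943 = 125.2344
  No crash, Windows: 459×457/943 = 222.4422
  No crash, macOS: 459×242/943 = 117.7922
  No crash, Linux: 459×244/943 = 118.7656
Contributions (O − E)²/E:
  (220 − 234.5578)²/234.5578 = 0.9035
  (77 − 124.2078)²/124.2078 = 17.9423
  (187 − 125.2344)²/125.2344 = 30.4628
  (237 − 222.4422)²/222.4422 = 0.9527
  (165 − 117.7922)²/117.7922 = 18.9196
  (57 − 118.7656)²/118.7656 = 32.1220
χ² = 0.9035 + 17.9423 + 30.4628 + 0.9527 + 18.9196 + 32.1220 = 101.303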